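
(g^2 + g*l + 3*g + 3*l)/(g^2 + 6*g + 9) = (g + l)/(g + 3)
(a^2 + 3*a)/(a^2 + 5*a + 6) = a/(a + 2)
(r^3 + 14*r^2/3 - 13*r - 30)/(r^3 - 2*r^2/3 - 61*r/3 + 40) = (3*r^2 + 23*r + 30)/(3*r^2 + 7*r - 40)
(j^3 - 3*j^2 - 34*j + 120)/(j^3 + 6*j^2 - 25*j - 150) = (j - 4)/(j + 5)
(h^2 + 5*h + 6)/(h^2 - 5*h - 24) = (h + 2)/(h - 8)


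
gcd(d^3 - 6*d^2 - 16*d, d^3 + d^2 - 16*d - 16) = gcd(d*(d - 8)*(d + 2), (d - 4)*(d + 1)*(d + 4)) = 1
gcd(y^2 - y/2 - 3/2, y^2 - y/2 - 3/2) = y^2 - y/2 - 3/2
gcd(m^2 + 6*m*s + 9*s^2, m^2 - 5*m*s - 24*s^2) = m + 3*s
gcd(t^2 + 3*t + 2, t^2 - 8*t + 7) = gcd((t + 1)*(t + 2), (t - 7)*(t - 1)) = 1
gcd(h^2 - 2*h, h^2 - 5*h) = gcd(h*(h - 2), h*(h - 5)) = h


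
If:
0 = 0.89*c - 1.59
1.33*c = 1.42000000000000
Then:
No Solution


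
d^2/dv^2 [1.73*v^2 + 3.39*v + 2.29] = 3.46000000000000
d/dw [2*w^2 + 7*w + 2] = 4*w + 7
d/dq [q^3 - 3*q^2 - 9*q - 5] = 3*q^2 - 6*q - 9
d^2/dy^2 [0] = 0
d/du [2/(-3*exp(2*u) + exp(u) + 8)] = (12*exp(u) - 2)*exp(u)/(-3*exp(2*u) + exp(u) + 8)^2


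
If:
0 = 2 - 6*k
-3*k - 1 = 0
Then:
No Solution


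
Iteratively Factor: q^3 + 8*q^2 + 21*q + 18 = (q + 2)*(q^2 + 6*q + 9) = (q + 2)*(q + 3)*(q + 3)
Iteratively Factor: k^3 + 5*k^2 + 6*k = (k)*(k^2 + 5*k + 6) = k*(k + 3)*(k + 2)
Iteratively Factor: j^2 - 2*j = (j - 2)*(j)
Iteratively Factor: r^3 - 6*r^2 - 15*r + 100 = (r + 4)*(r^2 - 10*r + 25) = (r - 5)*(r + 4)*(r - 5)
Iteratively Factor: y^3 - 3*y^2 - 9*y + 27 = (y - 3)*(y^2 - 9) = (y - 3)^2*(y + 3)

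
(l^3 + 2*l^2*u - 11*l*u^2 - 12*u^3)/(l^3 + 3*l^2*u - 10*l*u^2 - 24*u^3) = (l + u)/(l + 2*u)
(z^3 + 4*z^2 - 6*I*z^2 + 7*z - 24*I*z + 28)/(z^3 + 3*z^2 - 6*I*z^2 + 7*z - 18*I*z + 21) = (z + 4)/(z + 3)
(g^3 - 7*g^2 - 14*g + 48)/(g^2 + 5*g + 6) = (g^2 - 10*g + 16)/(g + 2)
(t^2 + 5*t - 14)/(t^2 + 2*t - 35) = (t - 2)/(t - 5)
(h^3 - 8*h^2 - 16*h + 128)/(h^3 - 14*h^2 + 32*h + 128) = (h^2 - 16)/(h^2 - 6*h - 16)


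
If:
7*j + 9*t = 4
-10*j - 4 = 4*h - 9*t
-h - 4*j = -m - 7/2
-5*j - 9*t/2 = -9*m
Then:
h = 1139/30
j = -134/15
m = -19/15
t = 998/135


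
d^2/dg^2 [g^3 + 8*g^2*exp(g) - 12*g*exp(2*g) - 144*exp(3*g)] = 8*g^2*exp(g) - 48*g*exp(2*g) + 32*g*exp(g) + 6*g - 1296*exp(3*g) - 48*exp(2*g) + 16*exp(g)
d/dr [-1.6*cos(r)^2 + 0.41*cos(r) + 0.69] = (3.2*cos(r) - 0.41)*sin(r)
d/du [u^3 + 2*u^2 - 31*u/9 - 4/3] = 3*u^2 + 4*u - 31/9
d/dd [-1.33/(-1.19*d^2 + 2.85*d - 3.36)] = (3.7905 - 3.1654*d)/(1.19*d^2 - 2.85*d + 3.36)^2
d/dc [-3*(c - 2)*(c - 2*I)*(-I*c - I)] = 9*I*c^2 + 6*c*(2 - I) - 6 - 6*I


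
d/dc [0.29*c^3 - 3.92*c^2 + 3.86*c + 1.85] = 0.87*c^2 - 7.84*c + 3.86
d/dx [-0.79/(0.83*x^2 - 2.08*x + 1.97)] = (1.3114*x - 1.6432)/(0.83*x^2 - 2.08*x + 1.97)^2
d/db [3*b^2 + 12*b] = 6*b + 12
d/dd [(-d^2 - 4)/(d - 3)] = (d^2 - 2*d*(d - 3) + 4)/(d - 3)^2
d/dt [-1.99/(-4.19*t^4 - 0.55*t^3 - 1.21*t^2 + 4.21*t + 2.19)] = (-33.3524*t^3 - 3.2835*t^2 - 4.8158*t + 8.3779)/(4.19*t^4 + 0.55*t^3 + 1.21*t^2 - 4.21*t - 2.19)^2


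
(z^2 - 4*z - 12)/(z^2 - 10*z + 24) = (z + 2)/(z - 4)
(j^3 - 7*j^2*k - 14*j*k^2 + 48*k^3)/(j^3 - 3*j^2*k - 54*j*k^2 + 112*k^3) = (j + 3*k)/(j + 7*k)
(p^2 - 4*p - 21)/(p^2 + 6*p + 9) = (p - 7)/(p + 3)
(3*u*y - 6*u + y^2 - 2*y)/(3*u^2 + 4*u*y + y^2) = (y - 2)/(u + y)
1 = 1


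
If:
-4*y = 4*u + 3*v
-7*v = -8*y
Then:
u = -13*y/7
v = 8*y/7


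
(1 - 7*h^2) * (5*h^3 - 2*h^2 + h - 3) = -35*h^5 + 14*h^4 - 2*h^3 + 19*h^2 + h - 3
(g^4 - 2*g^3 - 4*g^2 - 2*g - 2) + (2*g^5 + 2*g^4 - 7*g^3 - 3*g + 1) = 2*g^5 + 3*g^4 - 9*g^3 - 4*g^2 - 5*g - 1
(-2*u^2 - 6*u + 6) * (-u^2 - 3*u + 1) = 2*u^4 + 12*u^3 + 10*u^2 - 24*u + 6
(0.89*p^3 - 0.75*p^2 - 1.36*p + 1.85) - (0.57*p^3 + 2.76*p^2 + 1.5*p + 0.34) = 0.32*p^3 - 3.51*p^2 - 2.86*p + 1.51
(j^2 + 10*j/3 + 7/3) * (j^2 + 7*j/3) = j^4 + 17*j^3/3 + 91*j^2/9 + 49*j/9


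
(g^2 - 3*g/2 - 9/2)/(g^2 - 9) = (g + 3/2)/(g + 3)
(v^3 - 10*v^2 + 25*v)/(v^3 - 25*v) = (v - 5)/(v + 5)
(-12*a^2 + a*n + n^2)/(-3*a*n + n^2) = (4*a + n)/n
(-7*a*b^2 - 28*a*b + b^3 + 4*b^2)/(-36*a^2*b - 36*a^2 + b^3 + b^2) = b*(7*a*b + 28*a - b^2 - 4*b)/(36*a^2*b + 36*a^2 - b^3 - b^2)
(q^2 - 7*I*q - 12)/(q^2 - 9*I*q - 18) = (q - 4*I)/(q - 6*I)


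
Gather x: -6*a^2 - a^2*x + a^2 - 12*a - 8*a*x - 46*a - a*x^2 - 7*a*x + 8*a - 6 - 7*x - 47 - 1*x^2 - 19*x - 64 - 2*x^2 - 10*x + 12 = -5*a^2 - 50*a + x^2*(-a - 3) + x*(-a^2 - 15*a - 36) - 105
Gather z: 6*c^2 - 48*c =6*c^2 - 48*c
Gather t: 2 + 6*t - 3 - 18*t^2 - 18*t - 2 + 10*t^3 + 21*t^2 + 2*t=10*t^3 + 3*t^2 - 10*t - 3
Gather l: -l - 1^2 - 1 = -l - 2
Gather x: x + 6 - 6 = x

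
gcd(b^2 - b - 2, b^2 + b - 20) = 1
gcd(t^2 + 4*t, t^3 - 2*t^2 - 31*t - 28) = t + 4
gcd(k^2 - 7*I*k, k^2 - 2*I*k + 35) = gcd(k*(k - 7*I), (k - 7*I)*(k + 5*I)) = k - 7*I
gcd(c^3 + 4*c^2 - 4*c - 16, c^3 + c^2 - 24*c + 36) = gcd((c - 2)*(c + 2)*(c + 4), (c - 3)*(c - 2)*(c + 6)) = c - 2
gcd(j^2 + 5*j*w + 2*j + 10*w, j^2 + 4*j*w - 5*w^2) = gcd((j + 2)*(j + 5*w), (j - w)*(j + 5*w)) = j + 5*w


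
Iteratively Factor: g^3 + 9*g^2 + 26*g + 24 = (g + 2)*(g^2 + 7*g + 12) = (g + 2)*(g + 4)*(g + 3)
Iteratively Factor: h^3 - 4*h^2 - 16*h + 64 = (h - 4)*(h^2 - 16) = (h - 4)*(h + 4)*(h - 4)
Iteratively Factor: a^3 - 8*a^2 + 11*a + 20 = (a - 4)*(a^2 - 4*a - 5) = (a - 4)*(a + 1)*(a - 5)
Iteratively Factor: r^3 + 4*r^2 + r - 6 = (r - 1)*(r^2 + 5*r + 6) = (r - 1)*(r + 3)*(r + 2)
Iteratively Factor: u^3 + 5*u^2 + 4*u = (u + 1)*(u^2 + 4*u) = u*(u + 1)*(u + 4)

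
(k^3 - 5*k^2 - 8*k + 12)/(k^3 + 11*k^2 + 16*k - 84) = (k^3 - 5*k^2 - 8*k + 12)/(k^3 + 11*k^2 + 16*k - 84)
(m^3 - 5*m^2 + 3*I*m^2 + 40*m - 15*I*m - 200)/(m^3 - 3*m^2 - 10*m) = (m^2 + 3*I*m + 40)/(m*(m + 2))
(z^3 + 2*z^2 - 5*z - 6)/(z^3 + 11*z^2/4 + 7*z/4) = 4*(z^2 + z - 6)/(z*(4*z + 7))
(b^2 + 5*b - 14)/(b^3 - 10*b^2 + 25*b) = (b^2 + 5*b - 14)/(b*(b^2 - 10*b + 25))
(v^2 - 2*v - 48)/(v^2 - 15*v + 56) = (v + 6)/(v - 7)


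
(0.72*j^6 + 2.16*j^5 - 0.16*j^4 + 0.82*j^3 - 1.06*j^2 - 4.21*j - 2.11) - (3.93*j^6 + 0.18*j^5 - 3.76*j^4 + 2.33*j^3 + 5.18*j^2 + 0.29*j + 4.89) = -3.21*j^6 + 1.98*j^5 + 3.6*j^4 - 1.51*j^3 - 6.24*j^2 - 4.5*j - 7.0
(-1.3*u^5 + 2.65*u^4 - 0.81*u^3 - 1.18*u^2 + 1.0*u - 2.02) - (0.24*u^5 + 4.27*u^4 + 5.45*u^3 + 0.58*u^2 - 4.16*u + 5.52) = -1.54*u^5 - 1.62*u^4 - 6.26*u^3 - 1.76*u^2 + 5.16*u - 7.54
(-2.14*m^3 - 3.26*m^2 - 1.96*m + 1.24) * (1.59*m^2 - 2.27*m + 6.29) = -3.4026*m^5 - 0.3256*m^4 - 9.1768*m^3 - 14.0846*m^2 - 15.1432*m + 7.7996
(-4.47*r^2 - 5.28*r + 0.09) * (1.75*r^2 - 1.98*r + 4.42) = -7.8225*r^4 - 0.3894*r^3 - 9.1455*r^2 - 23.5158*r + 0.3978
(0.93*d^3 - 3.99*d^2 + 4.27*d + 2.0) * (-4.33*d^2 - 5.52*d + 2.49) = -4.0269*d^5 + 12.1431*d^4 + 5.8514*d^3 - 42.1655*d^2 - 0.4077*d + 4.98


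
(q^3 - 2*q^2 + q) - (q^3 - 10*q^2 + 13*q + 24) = 8*q^2 - 12*q - 24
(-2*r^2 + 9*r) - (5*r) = -2*r^2 + 4*r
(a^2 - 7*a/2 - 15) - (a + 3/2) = a^2 - 9*a/2 - 33/2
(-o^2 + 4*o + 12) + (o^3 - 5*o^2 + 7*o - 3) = o^3 - 6*o^2 + 11*o + 9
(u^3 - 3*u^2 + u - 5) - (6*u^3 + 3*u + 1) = -5*u^3 - 3*u^2 - 2*u - 6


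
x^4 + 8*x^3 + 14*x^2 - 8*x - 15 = (x - 1)*(x + 1)*(x + 3)*(x + 5)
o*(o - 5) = o^2 - 5*o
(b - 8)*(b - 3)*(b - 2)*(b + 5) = b^4 - 8*b^3 - 19*b^2 + 182*b - 240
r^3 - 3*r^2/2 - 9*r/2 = r*(r - 3)*(r + 3/2)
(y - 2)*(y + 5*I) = y^2 - 2*y + 5*I*y - 10*I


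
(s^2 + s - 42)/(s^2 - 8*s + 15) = (s^2 + s - 42)/(s^2 - 8*s + 15)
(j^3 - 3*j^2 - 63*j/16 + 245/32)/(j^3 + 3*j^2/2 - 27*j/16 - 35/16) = (j - 7/2)/(j + 1)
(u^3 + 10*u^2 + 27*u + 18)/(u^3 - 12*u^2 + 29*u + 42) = (u^2 + 9*u + 18)/(u^2 - 13*u + 42)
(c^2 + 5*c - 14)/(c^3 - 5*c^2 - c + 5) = (c^2 + 5*c - 14)/(c^3 - 5*c^2 - c + 5)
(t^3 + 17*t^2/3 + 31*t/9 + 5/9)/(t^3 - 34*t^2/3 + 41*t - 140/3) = (9*t^3 + 51*t^2 + 31*t + 5)/(3*(3*t^3 - 34*t^2 + 123*t - 140))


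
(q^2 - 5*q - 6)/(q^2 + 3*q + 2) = (q - 6)/(q + 2)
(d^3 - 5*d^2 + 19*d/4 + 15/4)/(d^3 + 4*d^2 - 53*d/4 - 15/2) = (d - 3)/(d + 6)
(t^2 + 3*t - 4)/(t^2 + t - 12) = (t - 1)/(t - 3)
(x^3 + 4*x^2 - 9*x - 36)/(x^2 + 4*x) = x - 9/x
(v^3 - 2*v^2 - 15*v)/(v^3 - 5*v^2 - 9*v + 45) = v/(v - 3)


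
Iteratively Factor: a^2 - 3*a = (a)*(a - 3)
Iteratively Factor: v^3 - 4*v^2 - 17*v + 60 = (v - 5)*(v^2 + v - 12) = (v - 5)*(v - 3)*(v + 4)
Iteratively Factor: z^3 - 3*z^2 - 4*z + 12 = (z - 2)*(z^2 - z - 6) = (z - 2)*(z + 2)*(z - 3)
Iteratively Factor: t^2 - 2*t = (t - 2)*(t)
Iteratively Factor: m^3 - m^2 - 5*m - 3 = (m - 3)*(m^2 + 2*m + 1) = (m - 3)*(m + 1)*(m + 1)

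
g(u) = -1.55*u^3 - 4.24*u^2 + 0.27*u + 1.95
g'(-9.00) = -300.06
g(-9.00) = 786.03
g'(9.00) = -452.70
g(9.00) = -1469.01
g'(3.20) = -74.48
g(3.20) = -91.39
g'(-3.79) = -34.38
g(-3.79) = 24.40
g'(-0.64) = 3.79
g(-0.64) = 0.45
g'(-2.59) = -8.96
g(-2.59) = -0.26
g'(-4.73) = -63.65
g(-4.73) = 69.84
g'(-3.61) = -29.72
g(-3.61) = 18.64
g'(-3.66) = -30.98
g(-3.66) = 20.16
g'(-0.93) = 4.13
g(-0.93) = -0.72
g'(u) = -4.65*u^2 - 8.48*u + 0.27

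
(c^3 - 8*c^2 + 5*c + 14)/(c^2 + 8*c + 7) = (c^2 - 9*c + 14)/(c + 7)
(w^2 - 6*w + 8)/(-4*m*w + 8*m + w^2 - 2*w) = (w - 4)/(-4*m + w)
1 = 1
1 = 1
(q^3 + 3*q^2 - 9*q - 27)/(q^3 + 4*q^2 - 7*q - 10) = (q^3 + 3*q^2 - 9*q - 27)/(q^3 + 4*q^2 - 7*q - 10)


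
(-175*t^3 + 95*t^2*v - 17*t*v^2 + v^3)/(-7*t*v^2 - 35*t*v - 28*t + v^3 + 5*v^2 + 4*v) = (25*t^2 - 10*t*v + v^2)/(v^2 + 5*v + 4)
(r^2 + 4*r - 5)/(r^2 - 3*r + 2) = (r + 5)/(r - 2)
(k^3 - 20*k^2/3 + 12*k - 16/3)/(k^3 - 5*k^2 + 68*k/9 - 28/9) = 3*(k - 4)/(3*k - 7)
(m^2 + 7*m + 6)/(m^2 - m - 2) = (m + 6)/(m - 2)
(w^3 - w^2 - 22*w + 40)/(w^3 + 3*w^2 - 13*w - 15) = (w^2 - 6*w + 8)/(w^2 - 2*w - 3)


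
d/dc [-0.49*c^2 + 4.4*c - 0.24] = 4.4 - 0.98*c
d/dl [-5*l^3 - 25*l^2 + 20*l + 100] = -15*l^2 - 50*l + 20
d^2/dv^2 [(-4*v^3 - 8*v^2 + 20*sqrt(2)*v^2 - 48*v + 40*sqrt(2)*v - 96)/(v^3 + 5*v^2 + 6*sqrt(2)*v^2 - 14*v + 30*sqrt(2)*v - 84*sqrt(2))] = 8*(3*v^6 + 11*sqrt(2)*v^6 - 78*v^5 + 120*sqrt(2)*v^5 - 948*v^4 - 180*sqrt(2)*v^4 - 2476*sqrt(2)*v^3 + 1104*v^3 - 3456*sqrt(2)*v^2 + 25776*v^2 - 74304*v + 4320*sqrt(2)*v - 184320 + 145152*sqrt(2))/(v^9 + 15*v^8 + 18*sqrt(2)*v^8 + 249*v^7 + 270*sqrt(2)*v^7 + 1026*sqrt(2)*v^6 + 2945*v^6 + 1170*sqrt(2)*v^5 + 6666*v^5 - 60780*v^4 + 5940*sqrt(2)*v^4 - 74520*sqrt(2)*v^3 - 102536*v^3 - 248976*sqrt(2)*v^2 + 635040*v^2 - 592704*v + 1270080*sqrt(2)*v - 1185408*sqrt(2))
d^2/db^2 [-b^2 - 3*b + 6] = -2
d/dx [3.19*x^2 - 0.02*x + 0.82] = 6.38*x - 0.02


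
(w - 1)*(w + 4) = w^2 + 3*w - 4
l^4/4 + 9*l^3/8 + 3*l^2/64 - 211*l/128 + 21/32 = (l/4 + 1)*(l - 3/4)*(l - 1/2)*(l + 7/4)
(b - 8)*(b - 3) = b^2 - 11*b + 24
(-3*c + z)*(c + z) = -3*c^2 - 2*c*z + z^2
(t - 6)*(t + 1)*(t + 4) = t^3 - t^2 - 26*t - 24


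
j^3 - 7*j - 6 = (j - 3)*(j + 1)*(j + 2)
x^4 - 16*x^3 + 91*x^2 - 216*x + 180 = (x - 6)*(x - 5)*(x - 3)*(x - 2)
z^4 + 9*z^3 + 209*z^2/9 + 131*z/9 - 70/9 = (z - 1/3)*(z + 2)*(z + 7/3)*(z + 5)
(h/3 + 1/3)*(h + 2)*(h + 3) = h^3/3 + 2*h^2 + 11*h/3 + 2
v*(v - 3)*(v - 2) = v^3 - 5*v^2 + 6*v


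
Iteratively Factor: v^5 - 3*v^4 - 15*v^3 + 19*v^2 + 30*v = (v - 2)*(v^4 - v^3 - 17*v^2 - 15*v) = v*(v - 2)*(v^3 - v^2 - 17*v - 15) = v*(v - 2)*(v + 1)*(v^2 - 2*v - 15) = v*(v - 5)*(v - 2)*(v + 1)*(v + 3)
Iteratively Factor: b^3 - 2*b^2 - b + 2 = (b - 2)*(b^2 - 1) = (b - 2)*(b + 1)*(b - 1)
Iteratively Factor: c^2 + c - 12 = (c + 4)*(c - 3)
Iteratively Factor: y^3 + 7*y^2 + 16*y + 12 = (y + 2)*(y^2 + 5*y + 6) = (y + 2)^2*(y + 3)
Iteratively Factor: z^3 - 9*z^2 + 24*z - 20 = (z - 5)*(z^2 - 4*z + 4) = (z - 5)*(z - 2)*(z - 2)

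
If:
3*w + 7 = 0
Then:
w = -7/3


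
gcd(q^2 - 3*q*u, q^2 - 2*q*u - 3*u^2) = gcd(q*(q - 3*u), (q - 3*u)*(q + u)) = q - 3*u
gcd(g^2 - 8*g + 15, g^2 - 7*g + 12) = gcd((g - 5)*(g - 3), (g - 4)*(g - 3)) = g - 3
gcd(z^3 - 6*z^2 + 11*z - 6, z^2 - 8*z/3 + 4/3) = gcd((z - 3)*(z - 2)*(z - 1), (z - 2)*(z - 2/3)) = z - 2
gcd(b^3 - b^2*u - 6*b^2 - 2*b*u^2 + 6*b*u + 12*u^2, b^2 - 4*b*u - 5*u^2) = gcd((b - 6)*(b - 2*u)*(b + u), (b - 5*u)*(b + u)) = b + u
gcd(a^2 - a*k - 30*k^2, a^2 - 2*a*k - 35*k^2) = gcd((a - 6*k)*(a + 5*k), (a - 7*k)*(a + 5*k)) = a + 5*k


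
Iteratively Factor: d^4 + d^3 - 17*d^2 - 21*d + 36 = (d - 1)*(d^3 + 2*d^2 - 15*d - 36) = (d - 1)*(d + 3)*(d^2 - d - 12) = (d - 1)*(d + 3)^2*(d - 4)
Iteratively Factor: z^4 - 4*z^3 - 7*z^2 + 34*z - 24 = (z - 4)*(z^3 - 7*z + 6) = (z - 4)*(z + 3)*(z^2 - 3*z + 2) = (z - 4)*(z - 1)*(z + 3)*(z - 2)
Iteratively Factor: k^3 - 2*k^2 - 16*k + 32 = (k - 4)*(k^2 + 2*k - 8) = (k - 4)*(k - 2)*(k + 4)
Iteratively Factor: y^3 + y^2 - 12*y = (y)*(y^2 + y - 12) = y*(y + 4)*(y - 3)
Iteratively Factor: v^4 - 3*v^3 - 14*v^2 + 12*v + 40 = (v + 2)*(v^3 - 5*v^2 - 4*v + 20) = (v - 5)*(v + 2)*(v^2 - 4) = (v - 5)*(v - 2)*(v + 2)*(v + 2)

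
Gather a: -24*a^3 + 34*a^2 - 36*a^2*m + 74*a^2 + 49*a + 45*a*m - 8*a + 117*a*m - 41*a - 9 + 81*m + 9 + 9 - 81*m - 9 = -24*a^3 + a^2*(108 - 36*m) + 162*a*m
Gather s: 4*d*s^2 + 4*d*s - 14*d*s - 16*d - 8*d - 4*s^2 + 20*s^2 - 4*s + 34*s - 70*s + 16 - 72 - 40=-24*d + s^2*(4*d + 16) + s*(-10*d - 40) - 96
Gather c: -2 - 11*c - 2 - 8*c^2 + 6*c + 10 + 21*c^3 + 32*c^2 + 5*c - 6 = 21*c^3 + 24*c^2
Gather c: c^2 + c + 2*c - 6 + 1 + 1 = c^2 + 3*c - 4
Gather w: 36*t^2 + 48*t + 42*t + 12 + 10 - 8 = 36*t^2 + 90*t + 14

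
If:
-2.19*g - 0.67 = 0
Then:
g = -0.31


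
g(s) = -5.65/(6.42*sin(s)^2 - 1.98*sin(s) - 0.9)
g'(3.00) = 0.85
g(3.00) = 5.37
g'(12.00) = -10.46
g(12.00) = -2.81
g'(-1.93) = 0.64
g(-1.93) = -0.86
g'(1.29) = 1.66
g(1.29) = -1.81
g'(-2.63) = 15.75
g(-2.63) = -3.51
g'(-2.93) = 639.45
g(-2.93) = 28.11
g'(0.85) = 18.71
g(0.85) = -4.57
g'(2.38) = -44.98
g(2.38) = -7.14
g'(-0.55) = -11.73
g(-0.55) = -2.99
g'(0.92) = 11.17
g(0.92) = -3.56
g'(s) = -5.65*(-12.84*sin(s)*cos(s) + 1.98*cos(s))/(6.42*sin(s)^2 - 1.98*sin(s) - 0.9)^2 = (72.546*sin(s) - 11.187)*cos(s)/(-6.42*sin(s)^2 + 1.98*sin(s) + 0.9)^2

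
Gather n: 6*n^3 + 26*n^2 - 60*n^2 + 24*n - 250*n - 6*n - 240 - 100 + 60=6*n^3 - 34*n^2 - 232*n - 280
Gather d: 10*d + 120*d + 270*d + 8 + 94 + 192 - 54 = 400*d + 240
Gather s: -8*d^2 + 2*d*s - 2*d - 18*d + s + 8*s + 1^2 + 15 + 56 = -8*d^2 - 20*d + s*(2*d + 9) + 72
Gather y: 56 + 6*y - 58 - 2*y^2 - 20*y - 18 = -2*y^2 - 14*y - 20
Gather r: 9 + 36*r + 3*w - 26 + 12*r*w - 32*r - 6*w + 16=r*(12*w + 4) - 3*w - 1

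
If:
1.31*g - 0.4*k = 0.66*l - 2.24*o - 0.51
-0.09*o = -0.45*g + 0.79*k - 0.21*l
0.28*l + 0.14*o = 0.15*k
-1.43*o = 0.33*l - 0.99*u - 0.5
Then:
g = -4.20871132780435*u - 3.07015981591224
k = -3.14730285318011*u - 2.24321491615181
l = -2.29727967816808*u - 1.55609711890052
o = 1.22244915650033*u + 0.708749684781238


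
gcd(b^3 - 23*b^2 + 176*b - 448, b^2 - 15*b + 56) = b^2 - 15*b + 56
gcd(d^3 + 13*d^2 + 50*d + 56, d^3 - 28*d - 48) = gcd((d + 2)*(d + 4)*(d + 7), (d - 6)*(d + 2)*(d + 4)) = d^2 + 6*d + 8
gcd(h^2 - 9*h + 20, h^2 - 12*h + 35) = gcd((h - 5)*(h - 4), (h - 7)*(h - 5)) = h - 5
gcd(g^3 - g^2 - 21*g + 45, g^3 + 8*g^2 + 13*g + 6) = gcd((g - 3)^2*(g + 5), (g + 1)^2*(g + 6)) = 1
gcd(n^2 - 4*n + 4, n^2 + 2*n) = 1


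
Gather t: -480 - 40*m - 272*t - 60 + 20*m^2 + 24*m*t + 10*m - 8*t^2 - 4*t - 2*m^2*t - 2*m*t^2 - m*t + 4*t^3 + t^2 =20*m^2 - 30*m + 4*t^3 + t^2*(-2*m - 7) + t*(-2*m^2 + 23*m - 276) - 540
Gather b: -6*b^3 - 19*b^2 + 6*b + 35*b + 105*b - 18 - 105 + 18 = -6*b^3 - 19*b^2 + 146*b - 105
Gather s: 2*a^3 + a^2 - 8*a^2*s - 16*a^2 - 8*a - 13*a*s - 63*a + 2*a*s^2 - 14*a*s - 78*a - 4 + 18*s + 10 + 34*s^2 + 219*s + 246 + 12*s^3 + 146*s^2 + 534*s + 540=2*a^3 - 15*a^2 - 149*a + 12*s^3 + s^2*(2*a + 180) + s*(-8*a^2 - 27*a + 771) + 792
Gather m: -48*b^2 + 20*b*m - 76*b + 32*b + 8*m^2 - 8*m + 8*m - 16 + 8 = -48*b^2 + 20*b*m - 44*b + 8*m^2 - 8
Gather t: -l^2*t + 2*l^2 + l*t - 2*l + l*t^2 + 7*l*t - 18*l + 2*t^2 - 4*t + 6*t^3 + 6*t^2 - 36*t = 2*l^2 - 20*l + 6*t^3 + t^2*(l + 8) + t*(-l^2 + 8*l - 40)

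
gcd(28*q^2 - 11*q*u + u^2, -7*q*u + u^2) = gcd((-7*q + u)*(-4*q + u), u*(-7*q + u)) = 7*q - u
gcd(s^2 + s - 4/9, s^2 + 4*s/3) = s + 4/3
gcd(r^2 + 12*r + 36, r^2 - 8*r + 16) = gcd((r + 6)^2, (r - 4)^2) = 1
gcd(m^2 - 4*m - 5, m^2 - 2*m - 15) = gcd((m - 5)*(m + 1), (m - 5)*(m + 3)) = m - 5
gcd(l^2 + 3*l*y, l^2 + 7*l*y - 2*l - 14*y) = 1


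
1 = 1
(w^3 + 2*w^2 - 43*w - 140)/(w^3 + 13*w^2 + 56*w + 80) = (w - 7)/(w + 4)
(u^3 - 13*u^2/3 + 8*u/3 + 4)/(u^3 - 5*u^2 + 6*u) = (u + 2/3)/u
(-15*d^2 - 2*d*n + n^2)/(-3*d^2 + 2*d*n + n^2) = (5*d - n)/(d - n)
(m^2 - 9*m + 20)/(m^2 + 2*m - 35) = (m - 4)/(m + 7)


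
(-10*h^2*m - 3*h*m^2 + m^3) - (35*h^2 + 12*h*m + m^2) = -10*h^2*m - 35*h^2 - 3*h*m^2 - 12*h*m + m^3 - m^2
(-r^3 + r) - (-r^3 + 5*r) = -4*r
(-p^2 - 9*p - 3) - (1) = -p^2 - 9*p - 4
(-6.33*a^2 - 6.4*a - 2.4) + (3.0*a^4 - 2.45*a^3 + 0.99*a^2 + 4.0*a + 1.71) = 3.0*a^4 - 2.45*a^3 - 5.34*a^2 - 2.4*a - 0.69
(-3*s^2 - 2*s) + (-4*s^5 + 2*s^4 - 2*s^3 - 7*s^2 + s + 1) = -4*s^5 + 2*s^4 - 2*s^3 - 10*s^2 - s + 1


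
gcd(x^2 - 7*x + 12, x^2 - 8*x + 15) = x - 3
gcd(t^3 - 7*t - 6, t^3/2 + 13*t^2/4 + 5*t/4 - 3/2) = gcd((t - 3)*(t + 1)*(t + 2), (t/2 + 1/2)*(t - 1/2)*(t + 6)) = t + 1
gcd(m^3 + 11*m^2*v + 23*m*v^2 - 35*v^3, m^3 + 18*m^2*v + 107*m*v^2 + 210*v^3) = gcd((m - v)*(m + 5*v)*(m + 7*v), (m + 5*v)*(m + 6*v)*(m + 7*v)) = m^2 + 12*m*v + 35*v^2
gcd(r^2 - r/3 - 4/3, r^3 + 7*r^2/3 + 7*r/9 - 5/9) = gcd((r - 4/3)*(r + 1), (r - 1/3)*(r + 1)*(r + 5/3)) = r + 1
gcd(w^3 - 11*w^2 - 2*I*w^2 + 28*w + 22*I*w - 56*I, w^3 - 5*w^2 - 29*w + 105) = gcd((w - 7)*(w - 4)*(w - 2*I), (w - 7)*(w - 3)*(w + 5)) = w - 7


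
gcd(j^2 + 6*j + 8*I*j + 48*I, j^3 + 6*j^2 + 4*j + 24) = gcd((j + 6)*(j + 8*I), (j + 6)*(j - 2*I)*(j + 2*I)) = j + 6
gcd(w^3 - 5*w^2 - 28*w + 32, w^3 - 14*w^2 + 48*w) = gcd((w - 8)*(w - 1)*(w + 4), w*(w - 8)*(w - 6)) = w - 8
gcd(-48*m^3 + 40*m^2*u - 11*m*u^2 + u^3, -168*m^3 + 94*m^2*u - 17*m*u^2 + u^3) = -4*m + u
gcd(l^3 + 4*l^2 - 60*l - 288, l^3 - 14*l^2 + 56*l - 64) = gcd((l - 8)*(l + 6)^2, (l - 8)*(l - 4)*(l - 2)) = l - 8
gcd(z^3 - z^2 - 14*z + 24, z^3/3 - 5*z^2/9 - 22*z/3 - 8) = 1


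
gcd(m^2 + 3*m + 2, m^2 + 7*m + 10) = m + 2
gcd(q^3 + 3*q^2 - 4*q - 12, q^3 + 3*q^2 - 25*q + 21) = 1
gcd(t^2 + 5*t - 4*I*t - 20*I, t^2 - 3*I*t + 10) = 1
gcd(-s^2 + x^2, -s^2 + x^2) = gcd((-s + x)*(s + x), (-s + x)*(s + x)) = -s^2 + x^2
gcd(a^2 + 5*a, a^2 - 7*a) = a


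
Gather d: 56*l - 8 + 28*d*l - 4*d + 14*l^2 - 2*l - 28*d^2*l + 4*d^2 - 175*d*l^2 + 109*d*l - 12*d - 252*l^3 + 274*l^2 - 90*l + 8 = d^2*(4 - 28*l) + d*(-175*l^2 + 137*l - 16) - 252*l^3 + 288*l^2 - 36*l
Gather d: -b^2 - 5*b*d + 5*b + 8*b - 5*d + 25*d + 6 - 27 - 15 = -b^2 + 13*b + d*(20 - 5*b) - 36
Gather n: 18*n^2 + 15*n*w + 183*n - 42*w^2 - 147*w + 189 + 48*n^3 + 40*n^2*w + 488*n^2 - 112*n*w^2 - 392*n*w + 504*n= 48*n^3 + n^2*(40*w + 506) + n*(-112*w^2 - 377*w + 687) - 42*w^2 - 147*w + 189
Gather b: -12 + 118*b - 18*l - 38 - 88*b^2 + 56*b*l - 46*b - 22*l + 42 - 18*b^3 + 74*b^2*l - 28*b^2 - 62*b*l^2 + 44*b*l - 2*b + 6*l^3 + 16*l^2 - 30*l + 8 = -18*b^3 + b^2*(74*l - 116) + b*(-62*l^2 + 100*l + 70) + 6*l^3 + 16*l^2 - 70*l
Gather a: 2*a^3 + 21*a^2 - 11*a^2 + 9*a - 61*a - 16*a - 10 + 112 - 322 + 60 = 2*a^3 + 10*a^2 - 68*a - 160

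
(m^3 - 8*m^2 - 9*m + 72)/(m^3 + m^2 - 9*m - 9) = (m - 8)/(m + 1)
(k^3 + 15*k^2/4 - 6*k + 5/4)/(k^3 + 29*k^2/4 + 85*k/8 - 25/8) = 2*(k - 1)/(2*k + 5)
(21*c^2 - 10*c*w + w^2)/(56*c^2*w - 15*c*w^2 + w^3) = (-3*c + w)/(w*(-8*c + w))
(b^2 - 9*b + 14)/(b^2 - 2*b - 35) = (b - 2)/(b + 5)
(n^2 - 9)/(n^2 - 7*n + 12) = (n + 3)/(n - 4)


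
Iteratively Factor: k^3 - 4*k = (k + 2)*(k^2 - 2*k) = (k - 2)*(k + 2)*(k)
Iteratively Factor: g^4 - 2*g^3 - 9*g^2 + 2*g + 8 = (g + 2)*(g^3 - 4*g^2 - g + 4) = (g - 4)*(g + 2)*(g^2 - 1) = (g - 4)*(g - 1)*(g + 2)*(g + 1)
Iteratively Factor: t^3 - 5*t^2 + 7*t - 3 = (t - 1)*(t^2 - 4*t + 3) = (t - 3)*(t - 1)*(t - 1)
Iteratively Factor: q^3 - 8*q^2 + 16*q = (q - 4)*(q^2 - 4*q) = (q - 4)^2*(q)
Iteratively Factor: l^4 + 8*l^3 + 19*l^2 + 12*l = (l + 1)*(l^3 + 7*l^2 + 12*l) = (l + 1)*(l + 4)*(l^2 + 3*l) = l*(l + 1)*(l + 4)*(l + 3)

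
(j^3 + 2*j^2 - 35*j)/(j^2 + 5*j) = (j^2 + 2*j - 35)/(j + 5)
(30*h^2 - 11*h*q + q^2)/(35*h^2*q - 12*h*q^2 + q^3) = (-6*h + q)/(q*(-7*h + q))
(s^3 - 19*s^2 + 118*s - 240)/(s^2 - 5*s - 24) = (s^2 - 11*s + 30)/(s + 3)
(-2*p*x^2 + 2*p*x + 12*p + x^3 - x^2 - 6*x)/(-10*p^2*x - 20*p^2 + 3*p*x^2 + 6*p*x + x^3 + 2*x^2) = (x - 3)/(5*p + x)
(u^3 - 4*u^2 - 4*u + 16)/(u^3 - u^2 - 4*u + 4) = (u - 4)/(u - 1)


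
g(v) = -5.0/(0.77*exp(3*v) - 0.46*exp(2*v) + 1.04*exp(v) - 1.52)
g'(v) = -5.0*(-2.31*exp(3*v) + 0.92*exp(2*v) - 1.04*exp(v))/(0.77*exp(3*v) - 0.46*exp(2*v) + 1.04*exp(v) - 1.52)^2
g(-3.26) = 3.38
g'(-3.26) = 0.09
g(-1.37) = 3.93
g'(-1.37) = 0.75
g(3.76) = -0.00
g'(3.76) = 0.00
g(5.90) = -0.00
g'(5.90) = 0.00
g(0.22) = -9.07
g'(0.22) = 71.30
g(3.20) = -0.00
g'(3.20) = 0.00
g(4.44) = -0.00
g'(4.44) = 0.00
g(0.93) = -0.47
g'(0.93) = 1.50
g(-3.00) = 3.40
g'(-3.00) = 0.12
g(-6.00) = 3.30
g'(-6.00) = 0.01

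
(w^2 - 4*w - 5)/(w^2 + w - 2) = (w^2 - 4*w - 5)/(w^2 + w - 2)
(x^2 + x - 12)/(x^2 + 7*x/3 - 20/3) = 3*(x - 3)/(3*x - 5)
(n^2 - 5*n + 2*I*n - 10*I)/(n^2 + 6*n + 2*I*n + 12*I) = (n - 5)/(n + 6)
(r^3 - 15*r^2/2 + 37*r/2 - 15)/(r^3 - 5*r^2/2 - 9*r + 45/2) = (r - 2)/(r + 3)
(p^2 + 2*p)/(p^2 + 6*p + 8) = p/(p + 4)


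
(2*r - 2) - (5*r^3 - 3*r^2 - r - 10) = -5*r^3 + 3*r^2 + 3*r + 8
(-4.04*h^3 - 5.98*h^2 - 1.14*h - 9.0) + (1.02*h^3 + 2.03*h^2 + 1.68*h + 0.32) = -3.02*h^3 - 3.95*h^2 + 0.54*h - 8.68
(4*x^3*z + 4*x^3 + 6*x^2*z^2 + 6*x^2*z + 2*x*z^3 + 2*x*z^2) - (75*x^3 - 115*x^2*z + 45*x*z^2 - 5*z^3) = 4*x^3*z - 71*x^3 + 6*x^2*z^2 + 121*x^2*z + 2*x*z^3 - 43*x*z^2 + 5*z^3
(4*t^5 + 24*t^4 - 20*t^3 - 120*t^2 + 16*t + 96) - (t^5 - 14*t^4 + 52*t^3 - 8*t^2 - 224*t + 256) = 3*t^5 + 38*t^4 - 72*t^3 - 112*t^2 + 240*t - 160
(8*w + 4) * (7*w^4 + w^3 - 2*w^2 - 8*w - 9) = 56*w^5 + 36*w^4 - 12*w^3 - 72*w^2 - 104*w - 36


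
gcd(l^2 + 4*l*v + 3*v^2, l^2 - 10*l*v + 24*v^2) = 1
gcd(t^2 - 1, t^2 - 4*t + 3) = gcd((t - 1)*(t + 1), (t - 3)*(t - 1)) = t - 1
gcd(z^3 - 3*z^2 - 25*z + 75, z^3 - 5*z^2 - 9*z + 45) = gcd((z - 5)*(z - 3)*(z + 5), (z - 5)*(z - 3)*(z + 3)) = z^2 - 8*z + 15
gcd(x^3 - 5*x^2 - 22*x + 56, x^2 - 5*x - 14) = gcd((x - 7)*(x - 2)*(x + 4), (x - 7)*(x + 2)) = x - 7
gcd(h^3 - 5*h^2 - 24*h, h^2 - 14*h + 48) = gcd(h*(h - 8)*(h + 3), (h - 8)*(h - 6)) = h - 8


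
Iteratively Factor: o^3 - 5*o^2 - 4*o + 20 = (o - 2)*(o^2 - 3*o - 10) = (o - 2)*(o + 2)*(o - 5)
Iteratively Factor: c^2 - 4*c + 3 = (c - 1)*(c - 3)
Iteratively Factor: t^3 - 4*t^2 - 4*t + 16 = (t - 4)*(t^2 - 4) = (t - 4)*(t - 2)*(t + 2)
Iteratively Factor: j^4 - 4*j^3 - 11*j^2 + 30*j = (j - 2)*(j^3 - 2*j^2 - 15*j) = j*(j - 2)*(j^2 - 2*j - 15) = j*(j - 5)*(j - 2)*(j + 3)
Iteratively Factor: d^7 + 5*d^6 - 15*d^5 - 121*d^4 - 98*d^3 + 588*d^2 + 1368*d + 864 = (d + 2)*(d^6 + 3*d^5 - 21*d^4 - 79*d^3 + 60*d^2 + 468*d + 432) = (d + 2)*(d + 3)*(d^5 - 21*d^3 - 16*d^2 + 108*d + 144) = (d + 2)*(d + 3)^2*(d^4 - 3*d^3 - 12*d^2 + 20*d + 48) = (d - 3)*(d + 2)*(d + 3)^2*(d^3 - 12*d - 16) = (d - 3)*(d + 2)^2*(d + 3)^2*(d^2 - 2*d - 8) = (d - 4)*(d - 3)*(d + 2)^2*(d + 3)^2*(d + 2)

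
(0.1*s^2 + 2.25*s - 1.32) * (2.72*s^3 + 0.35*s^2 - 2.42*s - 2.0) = 0.272*s^5 + 6.155*s^4 - 3.0449*s^3 - 6.107*s^2 - 1.3056*s + 2.64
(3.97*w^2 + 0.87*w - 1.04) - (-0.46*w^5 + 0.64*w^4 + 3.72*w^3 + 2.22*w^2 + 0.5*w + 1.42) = 0.46*w^5 - 0.64*w^4 - 3.72*w^3 + 1.75*w^2 + 0.37*w - 2.46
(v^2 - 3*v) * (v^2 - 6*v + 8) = v^4 - 9*v^3 + 26*v^2 - 24*v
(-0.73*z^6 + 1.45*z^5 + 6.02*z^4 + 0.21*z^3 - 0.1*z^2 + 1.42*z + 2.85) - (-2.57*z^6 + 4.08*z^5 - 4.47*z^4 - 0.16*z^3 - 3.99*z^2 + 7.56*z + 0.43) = 1.84*z^6 - 2.63*z^5 + 10.49*z^4 + 0.37*z^3 + 3.89*z^2 - 6.14*z + 2.42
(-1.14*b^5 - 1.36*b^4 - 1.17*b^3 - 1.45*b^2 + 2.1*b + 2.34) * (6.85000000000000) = -7.809*b^5 - 9.316*b^4 - 8.0145*b^3 - 9.9325*b^2 + 14.385*b + 16.029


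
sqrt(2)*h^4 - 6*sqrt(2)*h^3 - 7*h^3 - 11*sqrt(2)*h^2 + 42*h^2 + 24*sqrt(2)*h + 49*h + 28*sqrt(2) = (h - 7)*(h - 4*sqrt(2))*(h + sqrt(2)/2)*(sqrt(2)*h + sqrt(2))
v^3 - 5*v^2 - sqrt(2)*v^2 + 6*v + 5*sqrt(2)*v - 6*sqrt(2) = (v - 3)*(v - 2)*(v - sqrt(2))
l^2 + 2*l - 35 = (l - 5)*(l + 7)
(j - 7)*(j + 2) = j^2 - 5*j - 14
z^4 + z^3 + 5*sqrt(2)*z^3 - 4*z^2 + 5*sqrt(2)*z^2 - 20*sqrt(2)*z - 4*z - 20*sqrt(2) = (z - 2)*(z + 1)*(z + 2)*(z + 5*sqrt(2))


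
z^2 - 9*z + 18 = (z - 6)*(z - 3)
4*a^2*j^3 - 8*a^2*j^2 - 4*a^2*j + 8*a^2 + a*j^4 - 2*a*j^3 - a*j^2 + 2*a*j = (4*a + j)*(j - 2)*(j - 1)*(a*j + a)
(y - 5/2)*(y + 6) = y^2 + 7*y/2 - 15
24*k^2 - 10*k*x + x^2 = (-6*k + x)*(-4*k + x)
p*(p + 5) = p^2 + 5*p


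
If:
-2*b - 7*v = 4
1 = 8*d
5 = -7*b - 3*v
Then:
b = -23/43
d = 1/8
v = -18/43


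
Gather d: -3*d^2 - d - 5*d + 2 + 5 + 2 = -3*d^2 - 6*d + 9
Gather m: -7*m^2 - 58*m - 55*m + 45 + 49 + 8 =-7*m^2 - 113*m + 102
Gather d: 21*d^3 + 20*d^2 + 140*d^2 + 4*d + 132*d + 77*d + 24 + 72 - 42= 21*d^3 + 160*d^2 + 213*d + 54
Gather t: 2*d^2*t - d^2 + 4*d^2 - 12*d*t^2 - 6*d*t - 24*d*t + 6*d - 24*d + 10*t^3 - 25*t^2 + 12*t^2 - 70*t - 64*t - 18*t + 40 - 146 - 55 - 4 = 3*d^2 - 18*d + 10*t^3 + t^2*(-12*d - 13) + t*(2*d^2 - 30*d - 152) - 165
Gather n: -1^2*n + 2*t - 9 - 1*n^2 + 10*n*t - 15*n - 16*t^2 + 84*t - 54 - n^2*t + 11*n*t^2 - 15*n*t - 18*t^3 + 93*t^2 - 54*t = n^2*(-t - 1) + n*(11*t^2 - 5*t - 16) - 18*t^3 + 77*t^2 + 32*t - 63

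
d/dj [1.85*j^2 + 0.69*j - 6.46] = 3.7*j + 0.69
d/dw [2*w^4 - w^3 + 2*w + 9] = 8*w^3 - 3*w^2 + 2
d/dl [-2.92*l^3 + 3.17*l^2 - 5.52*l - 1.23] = -8.76*l^2 + 6.34*l - 5.52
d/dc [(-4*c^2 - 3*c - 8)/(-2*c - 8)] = 2*(c^2 + 8*c + 1)/(c^2 + 8*c + 16)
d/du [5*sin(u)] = 5*cos(u)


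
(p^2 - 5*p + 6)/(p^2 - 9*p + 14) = (p - 3)/(p - 7)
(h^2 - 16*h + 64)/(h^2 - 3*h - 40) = (h - 8)/(h + 5)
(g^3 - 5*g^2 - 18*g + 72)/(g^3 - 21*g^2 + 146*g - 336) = (g^2 + g - 12)/(g^2 - 15*g + 56)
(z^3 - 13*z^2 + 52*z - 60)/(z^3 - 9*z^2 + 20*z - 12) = (z - 5)/(z - 1)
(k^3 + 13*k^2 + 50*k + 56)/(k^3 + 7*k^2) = 1 + 6/k + 8/k^2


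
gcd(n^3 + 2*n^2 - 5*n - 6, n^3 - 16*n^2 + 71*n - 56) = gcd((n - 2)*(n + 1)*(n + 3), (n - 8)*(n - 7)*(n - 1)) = 1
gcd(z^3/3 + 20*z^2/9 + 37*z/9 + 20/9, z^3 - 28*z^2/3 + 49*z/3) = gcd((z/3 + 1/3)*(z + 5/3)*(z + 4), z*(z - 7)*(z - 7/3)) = 1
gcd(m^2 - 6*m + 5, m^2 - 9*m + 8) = m - 1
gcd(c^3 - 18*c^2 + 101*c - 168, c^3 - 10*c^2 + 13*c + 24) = c^2 - 11*c + 24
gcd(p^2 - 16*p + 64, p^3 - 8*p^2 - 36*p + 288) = p - 8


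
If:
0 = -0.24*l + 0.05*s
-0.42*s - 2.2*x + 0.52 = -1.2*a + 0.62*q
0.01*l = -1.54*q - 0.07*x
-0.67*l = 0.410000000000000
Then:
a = 1.80984848484848*x - 1.45933998836984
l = -0.61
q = 0.00397363830199651 - 0.0454545454545455*x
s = -2.94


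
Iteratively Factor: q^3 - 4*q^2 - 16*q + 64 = (q - 4)*(q^2 - 16) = (q - 4)*(q + 4)*(q - 4)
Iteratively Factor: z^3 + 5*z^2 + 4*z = (z)*(z^2 + 5*z + 4) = z*(z + 1)*(z + 4)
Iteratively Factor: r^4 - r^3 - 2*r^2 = (r - 2)*(r^3 + r^2) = r*(r - 2)*(r^2 + r) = r^2*(r - 2)*(r + 1)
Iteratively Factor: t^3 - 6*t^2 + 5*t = (t - 5)*(t^2 - t) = t*(t - 5)*(t - 1)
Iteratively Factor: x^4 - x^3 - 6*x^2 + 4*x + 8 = (x + 2)*(x^3 - 3*x^2 + 4) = (x - 2)*(x + 2)*(x^2 - x - 2) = (x - 2)^2*(x + 2)*(x + 1)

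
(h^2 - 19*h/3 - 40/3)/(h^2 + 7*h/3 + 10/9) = 3*(h - 8)/(3*h + 2)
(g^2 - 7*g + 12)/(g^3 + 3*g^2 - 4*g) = (g^2 - 7*g + 12)/(g*(g^2 + 3*g - 4))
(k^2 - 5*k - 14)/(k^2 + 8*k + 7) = (k^2 - 5*k - 14)/(k^2 + 8*k + 7)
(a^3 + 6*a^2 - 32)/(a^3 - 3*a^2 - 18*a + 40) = (a + 4)/(a - 5)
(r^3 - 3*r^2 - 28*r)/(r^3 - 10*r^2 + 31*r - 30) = r*(r^2 - 3*r - 28)/(r^3 - 10*r^2 + 31*r - 30)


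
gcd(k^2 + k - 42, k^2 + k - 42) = k^2 + k - 42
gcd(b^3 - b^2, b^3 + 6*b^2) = b^2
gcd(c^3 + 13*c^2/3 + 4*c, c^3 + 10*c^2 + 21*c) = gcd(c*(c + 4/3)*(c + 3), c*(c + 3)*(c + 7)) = c^2 + 3*c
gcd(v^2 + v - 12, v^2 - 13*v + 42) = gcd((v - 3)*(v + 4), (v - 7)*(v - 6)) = 1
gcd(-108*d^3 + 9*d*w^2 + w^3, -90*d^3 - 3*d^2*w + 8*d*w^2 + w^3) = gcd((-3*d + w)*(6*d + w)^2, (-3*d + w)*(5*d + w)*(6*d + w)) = -18*d^2 + 3*d*w + w^2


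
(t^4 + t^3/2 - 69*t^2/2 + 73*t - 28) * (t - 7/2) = t^5 - 3*t^4 - 145*t^3/4 + 775*t^2/4 - 567*t/2 + 98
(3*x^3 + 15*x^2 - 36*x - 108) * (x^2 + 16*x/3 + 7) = 3*x^5 + 31*x^4 + 65*x^3 - 195*x^2 - 828*x - 756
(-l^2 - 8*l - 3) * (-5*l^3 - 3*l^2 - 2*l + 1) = 5*l^5 + 43*l^4 + 41*l^3 + 24*l^2 - 2*l - 3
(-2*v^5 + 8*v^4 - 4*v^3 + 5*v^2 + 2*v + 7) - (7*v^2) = -2*v^5 + 8*v^4 - 4*v^3 - 2*v^2 + 2*v + 7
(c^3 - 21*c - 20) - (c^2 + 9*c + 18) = c^3 - c^2 - 30*c - 38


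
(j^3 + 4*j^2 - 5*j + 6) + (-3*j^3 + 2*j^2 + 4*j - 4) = -2*j^3 + 6*j^2 - j + 2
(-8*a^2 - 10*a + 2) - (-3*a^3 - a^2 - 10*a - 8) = 3*a^3 - 7*a^2 + 10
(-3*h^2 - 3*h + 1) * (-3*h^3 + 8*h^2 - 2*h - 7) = 9*h^5 - 15*h^4 - 21*h^3 + 35*h^2 + 19*h - 7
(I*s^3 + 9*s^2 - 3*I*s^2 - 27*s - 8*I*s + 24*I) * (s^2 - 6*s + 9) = I*s^5 + 9*s^4 - 9*I*s^4 - 81*s^3 + 19*I*s^3 + 243*s^2 + 45*I*s^2 - 243*s - 216*I*s + 216*I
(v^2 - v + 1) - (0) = v^2 - v + 1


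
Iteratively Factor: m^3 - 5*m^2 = (m)*(m^2 - 5*m) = m*(m - 5)*(m)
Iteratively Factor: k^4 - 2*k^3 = (k - 2)*(k^3) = k*(k - 2)*(k^2) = k^2*(k - 2)*(k)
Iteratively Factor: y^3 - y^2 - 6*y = (y)*(y^2 - y - 6) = y*(y - 3)*(y + 2)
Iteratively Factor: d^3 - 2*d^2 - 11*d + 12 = (d + 3)*(d^2 - 5*d + 4) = (d - 4)*(d + 3)*(d - 1)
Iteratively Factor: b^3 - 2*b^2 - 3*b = (b - 3)*(b^2 + b) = (b - 3)*(b + 1)*(b)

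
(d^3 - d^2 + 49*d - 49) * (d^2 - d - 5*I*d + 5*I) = d^5 - 2*d^4 - 5*I*d^4 + 50*d^3 + 10*I*d^3 - 98*d^2 - 250*I*d^2 + 49*d + 490*I*d - 245*I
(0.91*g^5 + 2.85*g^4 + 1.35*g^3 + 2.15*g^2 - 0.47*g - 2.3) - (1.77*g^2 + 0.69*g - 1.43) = 0.91*g^5 + 2.85*g^4 + 1.35*g^3 + 0.38*g^2 - 1.16*g - 0.87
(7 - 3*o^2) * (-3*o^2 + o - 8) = 9*o^4 - 3*o^3 + 3*o^2 + 7*o - 56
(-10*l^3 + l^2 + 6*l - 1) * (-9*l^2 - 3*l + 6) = 90*l^5 + 21*l^4 - 117*l^3 - 3*l^2 + 39*l - 6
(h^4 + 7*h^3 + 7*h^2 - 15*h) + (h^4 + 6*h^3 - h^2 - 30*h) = 2*h^4 + 13*h^3 + 6*h^2 - 45*h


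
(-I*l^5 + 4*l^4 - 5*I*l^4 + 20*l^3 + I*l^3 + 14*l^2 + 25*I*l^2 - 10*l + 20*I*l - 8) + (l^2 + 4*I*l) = -I*l^5 + 4*l^4 - 5*I*l^4 + 20*l^3 + I*l^3 + 15*l^2 + 25*I*l^2 - 10*l + 24*I*l - 8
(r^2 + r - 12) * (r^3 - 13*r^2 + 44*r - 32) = r^5 - 12*r^4 + 19*r^3 + 168*r^2 - 560*r + 384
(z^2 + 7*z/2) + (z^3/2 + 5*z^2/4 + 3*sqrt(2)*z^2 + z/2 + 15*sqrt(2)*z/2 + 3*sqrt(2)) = z^3/2 + 9*z^2/4 + 3*sqrt(2)*z^2 + 4*z + 15*sqrt(2)*z/2 + 3*sqrt(2)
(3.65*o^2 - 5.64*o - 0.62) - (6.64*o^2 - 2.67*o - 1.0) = -2.99*o^2 - 2.97*o + 0.38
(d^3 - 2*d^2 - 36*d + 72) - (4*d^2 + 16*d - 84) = d^3 - 6*d^2 - 52*d + 156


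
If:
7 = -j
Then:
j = -7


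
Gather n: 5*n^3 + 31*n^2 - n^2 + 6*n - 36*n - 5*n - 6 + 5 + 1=5*n^3 + 30*n^2 - 35*n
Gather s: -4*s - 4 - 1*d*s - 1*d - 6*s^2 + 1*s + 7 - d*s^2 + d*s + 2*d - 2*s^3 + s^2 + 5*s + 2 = d - 2*s^3 + s^2*(-d - 5) + 2*s + 5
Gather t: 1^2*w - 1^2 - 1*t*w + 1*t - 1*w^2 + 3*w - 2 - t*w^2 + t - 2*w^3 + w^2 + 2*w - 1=t*(-w^2 - w + 2) - 2*w^3 + 6*w - 4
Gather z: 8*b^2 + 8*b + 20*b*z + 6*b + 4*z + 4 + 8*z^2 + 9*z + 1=8*b^2 + 14*b + 8*z^2 + z*(20*b + 13) + 5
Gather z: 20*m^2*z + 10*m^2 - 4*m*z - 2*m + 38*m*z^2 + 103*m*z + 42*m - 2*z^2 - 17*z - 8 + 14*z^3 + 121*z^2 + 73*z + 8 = 10*m^2 + 40*m + 14*z^3 + z^2*(38*m + 119) + z*(20*m^2 + 99*m + 56)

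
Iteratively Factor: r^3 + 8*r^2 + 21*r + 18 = (r + 3)*(r^2 + 5*r + 6) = (r + 3)^2*(r + 2)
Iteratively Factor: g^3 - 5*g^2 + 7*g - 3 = (g - 3)*(g^2 - 2*g + 1) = (g - 3)*(g - 1)*(g - 1)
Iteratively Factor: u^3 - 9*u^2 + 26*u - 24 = (u - 2)*(u^2 - 7*u + 12) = (u - 3)*(u - 2)*(u - 4)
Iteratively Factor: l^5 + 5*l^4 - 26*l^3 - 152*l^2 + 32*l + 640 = (l - 2)*(l^4 + 7*l^3 - 12*l^2 - 176*l - 320) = (l - 2)*(l + 4)*(l^3 + 3*l^2 - 24*l - 80) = (l - 5)*(l - 2)*(l + 4)*(l^2 + 8*l + 16) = (l - 5)*(l - 2)*(l + 4)^2*(l + 4)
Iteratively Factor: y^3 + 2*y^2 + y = (y)*(y^2 + 2*y + 1) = y*(y + 1)*(y + 1)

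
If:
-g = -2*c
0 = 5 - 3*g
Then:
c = 5/6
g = 5/3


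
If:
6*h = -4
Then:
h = -2/3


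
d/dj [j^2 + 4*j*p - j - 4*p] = 2*j + 4*p - 1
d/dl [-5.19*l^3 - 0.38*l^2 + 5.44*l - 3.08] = -15.57*l^2 - 0.76*l + 5.44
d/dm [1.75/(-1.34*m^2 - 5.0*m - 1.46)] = (4.69*m + 8.75)/(1.34*m^2 + 5.0*m + 1.46)^2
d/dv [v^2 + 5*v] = 2*v + 5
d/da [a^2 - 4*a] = 2*a - 4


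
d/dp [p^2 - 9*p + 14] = 2*p - 9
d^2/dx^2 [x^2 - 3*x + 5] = 2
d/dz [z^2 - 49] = 2*z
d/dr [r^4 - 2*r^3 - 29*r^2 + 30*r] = 4*r^3 - 6*r^2 - 58*r + 30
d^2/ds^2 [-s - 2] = 0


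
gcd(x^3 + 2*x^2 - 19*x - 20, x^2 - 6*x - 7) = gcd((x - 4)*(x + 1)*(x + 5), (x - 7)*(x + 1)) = x + 1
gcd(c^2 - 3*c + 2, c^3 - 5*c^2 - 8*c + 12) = c - 1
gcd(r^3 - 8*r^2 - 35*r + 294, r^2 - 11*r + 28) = r - 7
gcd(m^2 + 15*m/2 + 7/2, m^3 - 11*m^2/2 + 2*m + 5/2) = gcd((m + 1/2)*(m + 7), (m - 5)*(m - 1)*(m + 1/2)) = m + 1/2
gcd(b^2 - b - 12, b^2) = 1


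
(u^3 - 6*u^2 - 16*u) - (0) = u^3 - 6*u^2 - 16*u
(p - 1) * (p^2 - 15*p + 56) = p^3 - 16*p^2 + 71*p - 56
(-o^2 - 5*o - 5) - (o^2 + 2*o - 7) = -2*o^2 - 7*o + 2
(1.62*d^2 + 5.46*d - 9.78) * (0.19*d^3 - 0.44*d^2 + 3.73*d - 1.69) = 0.3078*d^5 + 0.3246*d^4 + 1.782*d^3 + 21.9312*d^2 - 45.7068*d + 16.5282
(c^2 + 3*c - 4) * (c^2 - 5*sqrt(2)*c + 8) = c^4 - 5*sqrt(2)*c^3 + 3*c^3 - 15*sqrt(2)*c^2 + 4*c^2 + 24*c + 20*sqrt(2)*c - 32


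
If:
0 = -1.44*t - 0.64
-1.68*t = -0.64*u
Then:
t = -0.44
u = -1.17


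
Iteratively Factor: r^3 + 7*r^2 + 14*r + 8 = (r + 4)*(r^2 + 3*r + 2) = (r + 1)*(r + 4)*(r + 2)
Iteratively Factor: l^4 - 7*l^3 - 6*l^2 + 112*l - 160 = (l - 2)*(l^3 - 5*l^2 - 16*l + 80) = (l - 5)*(l - 2)*(l^2 - 16) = (l - 5)*(l - 4)*(l - 2)*(l + 4)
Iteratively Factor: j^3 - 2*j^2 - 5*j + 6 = (j - 3)*(j^2 + j - 2) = (j - 3)*(j + 2)*(j - 1)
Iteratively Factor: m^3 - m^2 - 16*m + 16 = (m + 4)*(m^2 - 5*m + 4) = (m - 4)*(m + 4)*(m - 1)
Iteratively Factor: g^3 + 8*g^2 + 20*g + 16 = (g + 4)*(g^2 + 4*g + 4) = (g + 2)*(g + 4)*(g + 2)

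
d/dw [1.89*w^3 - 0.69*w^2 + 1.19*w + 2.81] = 5.67*w^2 - 1.38*w + 1.19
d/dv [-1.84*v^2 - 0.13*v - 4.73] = -3.68*v - 0.13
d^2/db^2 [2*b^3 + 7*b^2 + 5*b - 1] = 12*b + 14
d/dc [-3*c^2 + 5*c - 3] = 5 - 6*c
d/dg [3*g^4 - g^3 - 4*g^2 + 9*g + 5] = 12*g^3 - 3*g^2 - 8*g + 9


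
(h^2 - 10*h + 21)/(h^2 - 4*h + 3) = (h - 7)/(h - 1)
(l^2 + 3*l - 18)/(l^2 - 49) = (l^2 + 3*l - 18)/(l^2 - 49)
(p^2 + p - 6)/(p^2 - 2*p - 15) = (p - 2)/(p - 5)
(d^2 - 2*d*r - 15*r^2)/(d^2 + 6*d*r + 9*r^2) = (d - 5*r)/(d + 3*r)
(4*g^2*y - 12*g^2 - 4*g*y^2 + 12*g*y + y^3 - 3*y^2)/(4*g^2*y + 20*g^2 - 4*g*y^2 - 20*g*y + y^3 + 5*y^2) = (y - 3)/(y + 5)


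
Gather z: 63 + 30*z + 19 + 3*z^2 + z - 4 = 3*z^2 + 31*z + 78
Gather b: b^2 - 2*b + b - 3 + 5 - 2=b^2 - b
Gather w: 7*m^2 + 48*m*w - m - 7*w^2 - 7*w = 7*m^2 - m - 7*w^2 + w*(48*m - 7)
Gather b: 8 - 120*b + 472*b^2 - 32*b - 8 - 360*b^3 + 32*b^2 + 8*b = -360*b^3 + 504*b^2 - 144*b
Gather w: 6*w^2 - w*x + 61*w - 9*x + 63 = 6*w^2 + w*(61 - x) - 9*x + 63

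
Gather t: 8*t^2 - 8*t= 8*t^2 - 8*t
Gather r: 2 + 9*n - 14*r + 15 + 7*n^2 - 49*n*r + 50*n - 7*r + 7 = 7*n^2 + 59*n + r*(-49*n - 21) + 24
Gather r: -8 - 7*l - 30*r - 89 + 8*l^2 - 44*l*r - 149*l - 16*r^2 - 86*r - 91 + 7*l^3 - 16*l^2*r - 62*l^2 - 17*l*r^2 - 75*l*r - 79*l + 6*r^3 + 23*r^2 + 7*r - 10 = 7*l^3 - 54*l^2 - 235*l + 6*r^3 + r^2*(7 - 17*l) + r*(-16*l^2 - 119*l - 109) - 198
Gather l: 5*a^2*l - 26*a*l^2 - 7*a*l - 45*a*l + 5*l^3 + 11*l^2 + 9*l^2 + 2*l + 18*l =5*l^3 + l^2*(20 - 26*a) + l*(5*a^2 - 52*a + 20)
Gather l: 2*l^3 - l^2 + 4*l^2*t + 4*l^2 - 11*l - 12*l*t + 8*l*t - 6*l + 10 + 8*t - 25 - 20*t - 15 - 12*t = 2*l^3 + l^2*(4*t + 3) + l*(-4*t - 17) - 24*t - 30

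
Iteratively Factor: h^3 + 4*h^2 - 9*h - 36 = (h - 3)*(h^2 + 7*h + 12) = (h - 3)*(h + 4)*(h + 3)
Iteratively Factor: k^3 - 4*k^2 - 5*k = (k - 5)*(k^2 + k) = (k - 5)*(k + 1)*(k)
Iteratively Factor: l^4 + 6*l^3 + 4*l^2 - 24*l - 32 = (l + 4)*(l^3 + 2*l^2 - 4*l - 8) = (l - 2)*(l + 4)*(l^2 + 4*l + 4) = (l - 2)*(l + 2)*(l + 4)*(l + 2)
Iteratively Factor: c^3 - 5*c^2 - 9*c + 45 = (c - 3)*(c^2 - 2*c - 15) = (c - 5)*(c - 3)*(c + 3)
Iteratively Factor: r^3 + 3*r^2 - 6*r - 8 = (r + 4)*(r^2 - r - 2) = (r + 1)*(r + 4)*(r - 2)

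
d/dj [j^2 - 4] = 2*j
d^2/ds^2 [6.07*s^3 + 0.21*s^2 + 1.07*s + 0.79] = 36.42*s + 0.42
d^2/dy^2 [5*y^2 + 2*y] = 10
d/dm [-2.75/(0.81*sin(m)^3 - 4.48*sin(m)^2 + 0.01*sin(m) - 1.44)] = (6.6825*sin(m)^2 - 24.64*sin(m) + 0.0275)*cos(m)/(0.81*sin(m)^3 - 4.48*sin(m)^2 + 0.01*sin(m) - 1.44)^2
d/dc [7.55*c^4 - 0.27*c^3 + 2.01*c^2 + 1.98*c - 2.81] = 30.2*c^3 - 0.81*c^2 + 4.02*c + 1.98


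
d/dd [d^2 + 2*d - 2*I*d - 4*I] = 2*d + 2 - 2*I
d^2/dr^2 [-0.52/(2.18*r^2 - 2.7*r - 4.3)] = (-4.942496*r^2 + 6.12144*r + 0.52*(4.36*r - 2.7)*(8.72*r - 5.4) + 9.74896)/(-2.18*r^2 + 2.7*r + 4.3)^3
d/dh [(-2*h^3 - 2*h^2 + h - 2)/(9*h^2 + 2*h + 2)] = (-18*h^4 - 8*h^3 - 25*h^2 + 28*h + 6)/(81*h^4 + 36*h^3 + 40*h^2 + 8*h + 4)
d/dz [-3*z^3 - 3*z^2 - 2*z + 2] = -9*z^2 - 6*z - 2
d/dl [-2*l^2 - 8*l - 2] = -4*l - 8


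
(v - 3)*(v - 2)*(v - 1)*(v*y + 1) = v^4*y - 6*v^3*y + v^3 + 11*v^2*y - 6*v^2 - 6*v*y + 11*v - 6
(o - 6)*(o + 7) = o^2 + o - 42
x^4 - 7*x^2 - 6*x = x*(x - 3)*(x + 1)*(x + 2)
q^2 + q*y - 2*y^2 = (q - y)*(q + 2*y)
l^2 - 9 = (l - 3)*(l + 3)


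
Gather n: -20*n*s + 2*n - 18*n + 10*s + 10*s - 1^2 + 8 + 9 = n*(-20*s - 16) + 20*s + 16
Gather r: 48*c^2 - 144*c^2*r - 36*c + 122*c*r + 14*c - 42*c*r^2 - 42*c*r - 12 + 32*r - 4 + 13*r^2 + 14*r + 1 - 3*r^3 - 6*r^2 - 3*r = 48*c^2 - 22*c - 3*r^3 + r^2*(7 - 42*c) + r*(-144*c^2 + 80*c + 43) - 15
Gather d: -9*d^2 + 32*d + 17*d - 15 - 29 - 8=-9*d^2 + 49*d - 52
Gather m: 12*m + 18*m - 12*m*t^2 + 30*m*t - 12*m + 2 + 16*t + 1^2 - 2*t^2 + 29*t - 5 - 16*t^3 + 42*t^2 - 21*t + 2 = m*(-12*t^2 + 30*t + 18) - 16*t^3 + 40*t^2 + 24*t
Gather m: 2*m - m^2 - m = -m^2 + m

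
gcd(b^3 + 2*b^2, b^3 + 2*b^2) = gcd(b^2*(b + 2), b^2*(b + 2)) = b^3 + 2*b^2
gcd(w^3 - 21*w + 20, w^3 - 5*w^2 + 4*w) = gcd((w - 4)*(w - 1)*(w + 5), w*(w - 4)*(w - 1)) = w^2 - 5*w + 4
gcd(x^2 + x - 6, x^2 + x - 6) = x^2 + x - 6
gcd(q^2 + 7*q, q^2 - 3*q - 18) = 1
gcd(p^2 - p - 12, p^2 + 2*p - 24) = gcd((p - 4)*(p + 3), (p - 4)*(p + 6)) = p - 4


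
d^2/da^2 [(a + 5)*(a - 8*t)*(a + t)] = 6*a - 14*t + 10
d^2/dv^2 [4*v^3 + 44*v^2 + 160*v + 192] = 24*v + 88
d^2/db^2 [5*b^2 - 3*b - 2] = 10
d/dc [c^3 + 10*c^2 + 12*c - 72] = 3*c^2 + 20*c + 12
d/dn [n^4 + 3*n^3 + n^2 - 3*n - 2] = 4*n^3 + 9*n^2 + 2*n - 3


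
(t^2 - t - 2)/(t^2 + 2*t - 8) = (t + 1)/(t + 4)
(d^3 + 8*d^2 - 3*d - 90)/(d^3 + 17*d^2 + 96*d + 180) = (d - 3)/(d + 6)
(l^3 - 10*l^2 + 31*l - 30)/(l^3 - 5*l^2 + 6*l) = (l - 5)/l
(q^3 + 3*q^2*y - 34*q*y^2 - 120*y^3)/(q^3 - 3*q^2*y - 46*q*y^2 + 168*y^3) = (-q^2 - 9*q*y - 20*y^2)/(-q^2 - 3*q*y + 28*y^2)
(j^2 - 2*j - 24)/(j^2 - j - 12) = (-j^2 + 2*j + 24)/(-j^2 + j + 12)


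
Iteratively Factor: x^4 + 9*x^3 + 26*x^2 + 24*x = (x + 2)*(x^3 + 7*x^2 + 12*x) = (x + 2)*(x + 4)*(x^2 + 3*x) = x*(x + 2)*(x + 4)*(x + 3)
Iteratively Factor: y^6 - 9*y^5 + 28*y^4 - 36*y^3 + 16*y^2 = (y)*(y^5 - 9*y^4 + 28*y^3 - 36*y^2 + 16*y) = y^2*(y^4 - 9*y^3 + 28*y^2 - 36*y + 16) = y^2*(y - 2)*(y^3 - 7*y^2 + 14*y - 8) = y^2*(y - 4)*(y - 2)*(y^2 - 3*y + 2) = y^2*(y - 4)*(y - 2)^2*(y - 1)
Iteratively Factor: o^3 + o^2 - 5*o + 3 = (o - 1)*(o^2 + 2*o - 3) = (o - 1)^2*(o + 3)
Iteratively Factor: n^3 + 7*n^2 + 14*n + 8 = (n + 1)*(n^2 + 6*n + 8) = (n + 1)*(n + 2)*(n + 4)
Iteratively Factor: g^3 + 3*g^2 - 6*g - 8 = (g - 2)*(g^2 + 5*g + 4) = (g - 2)*(g + 4)*(g + 1)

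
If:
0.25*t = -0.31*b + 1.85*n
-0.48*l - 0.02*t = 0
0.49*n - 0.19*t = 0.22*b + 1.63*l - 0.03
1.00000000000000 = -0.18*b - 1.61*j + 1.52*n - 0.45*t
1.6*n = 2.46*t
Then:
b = 0.21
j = -0.62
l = -0.00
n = 0.04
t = 0.02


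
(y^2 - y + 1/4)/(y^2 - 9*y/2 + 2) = (y - 1/2)/(y - 4)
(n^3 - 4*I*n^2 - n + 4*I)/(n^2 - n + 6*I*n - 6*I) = (n^2 + n*(1 - 4*I) - 4*I)/(n + 6*I)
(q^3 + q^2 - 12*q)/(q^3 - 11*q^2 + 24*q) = (q + 4)/(q - 8)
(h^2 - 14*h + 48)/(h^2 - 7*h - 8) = (h - 6)/(h + 1)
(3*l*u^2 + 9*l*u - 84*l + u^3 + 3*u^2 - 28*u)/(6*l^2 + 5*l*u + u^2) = (u^2 + 3*u - 28)/(2*l + u)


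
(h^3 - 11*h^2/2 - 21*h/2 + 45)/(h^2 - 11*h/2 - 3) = (2*h^2 + h - 15)/(2*h + 1)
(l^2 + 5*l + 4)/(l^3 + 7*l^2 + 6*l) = (l + 4)/(l*(l + 6))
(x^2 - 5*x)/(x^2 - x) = (x - 5)/(x - 1)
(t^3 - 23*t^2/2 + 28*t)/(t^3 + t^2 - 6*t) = (t^2 - 23*t/2 + 28)/(t^2 + t - 6)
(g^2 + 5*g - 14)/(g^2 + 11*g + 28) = (g - 2)/(g + 4)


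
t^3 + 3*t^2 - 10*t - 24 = (t - 3)*(t + 2)*(t + 4)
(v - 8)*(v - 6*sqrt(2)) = v^2 - 6*sqrt(2)*v - 8*v + 48*sqrt(2)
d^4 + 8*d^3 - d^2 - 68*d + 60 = (d - 2)*(d - 1)*(d + 5)*(d + 6)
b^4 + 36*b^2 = b^2*(b - 6*I)*(b + 6*I)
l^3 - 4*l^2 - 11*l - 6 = (l - 6)*(l + 1)^2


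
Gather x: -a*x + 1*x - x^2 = -x^2 + x*(1 - a)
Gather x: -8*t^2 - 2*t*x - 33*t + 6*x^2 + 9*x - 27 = -8*t^2 - 33*t + 6*x^2 + x*(9 - 2*t) - 27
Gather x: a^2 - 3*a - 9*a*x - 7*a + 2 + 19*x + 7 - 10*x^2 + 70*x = a^2 - 10*a - 10*x^2 + x*(89 - 9*a) + 9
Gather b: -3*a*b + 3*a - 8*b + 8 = 3*a + b*(-3*a - 8) + 8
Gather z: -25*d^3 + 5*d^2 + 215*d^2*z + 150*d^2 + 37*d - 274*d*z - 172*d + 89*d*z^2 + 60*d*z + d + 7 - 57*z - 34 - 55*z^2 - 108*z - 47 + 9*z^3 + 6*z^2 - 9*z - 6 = -25*d^3 + 155*d^2 - 134*d + 9*z^3 + z^2*(89*d - 49) + z*(215*d^2 - 214*d - 174) - 80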